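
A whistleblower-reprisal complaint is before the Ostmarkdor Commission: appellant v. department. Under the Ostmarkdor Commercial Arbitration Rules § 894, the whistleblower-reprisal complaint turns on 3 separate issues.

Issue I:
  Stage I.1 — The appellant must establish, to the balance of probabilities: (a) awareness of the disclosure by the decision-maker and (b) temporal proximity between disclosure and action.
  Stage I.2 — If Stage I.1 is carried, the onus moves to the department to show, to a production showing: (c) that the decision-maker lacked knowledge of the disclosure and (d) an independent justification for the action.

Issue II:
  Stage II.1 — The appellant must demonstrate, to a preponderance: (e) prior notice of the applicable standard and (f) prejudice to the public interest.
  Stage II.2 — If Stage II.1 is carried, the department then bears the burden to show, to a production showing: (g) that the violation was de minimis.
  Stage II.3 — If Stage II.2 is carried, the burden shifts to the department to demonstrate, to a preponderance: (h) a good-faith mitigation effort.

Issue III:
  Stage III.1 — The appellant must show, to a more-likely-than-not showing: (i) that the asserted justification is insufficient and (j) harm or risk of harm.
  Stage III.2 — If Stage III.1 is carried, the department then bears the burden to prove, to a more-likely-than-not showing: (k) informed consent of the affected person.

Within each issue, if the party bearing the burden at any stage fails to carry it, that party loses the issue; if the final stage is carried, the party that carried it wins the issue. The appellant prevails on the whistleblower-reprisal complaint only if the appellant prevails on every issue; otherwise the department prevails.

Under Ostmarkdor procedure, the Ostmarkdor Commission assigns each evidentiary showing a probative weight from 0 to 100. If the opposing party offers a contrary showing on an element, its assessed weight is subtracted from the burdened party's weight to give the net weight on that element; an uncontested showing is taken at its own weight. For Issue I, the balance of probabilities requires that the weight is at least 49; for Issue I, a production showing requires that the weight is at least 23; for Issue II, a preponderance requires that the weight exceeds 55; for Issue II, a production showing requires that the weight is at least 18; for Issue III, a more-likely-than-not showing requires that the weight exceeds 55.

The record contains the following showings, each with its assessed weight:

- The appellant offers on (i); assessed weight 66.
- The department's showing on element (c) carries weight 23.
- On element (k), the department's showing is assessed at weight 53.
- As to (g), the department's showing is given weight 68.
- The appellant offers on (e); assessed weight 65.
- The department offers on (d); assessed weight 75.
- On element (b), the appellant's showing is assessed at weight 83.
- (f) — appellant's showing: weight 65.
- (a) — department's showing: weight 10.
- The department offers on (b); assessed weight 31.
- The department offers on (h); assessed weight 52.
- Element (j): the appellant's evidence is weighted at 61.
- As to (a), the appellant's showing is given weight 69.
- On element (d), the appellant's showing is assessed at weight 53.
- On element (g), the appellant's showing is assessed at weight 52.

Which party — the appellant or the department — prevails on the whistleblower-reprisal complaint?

— Issue I —
Stage I.1 (appellant, the balance of probabilities, weight is at least 49): (a) net 69−10=59 ≥ 49 — meets; (b) net 83−31=52 ≥ 49 — meets.
  Stage I.1 is satisfied; the onus moves to the department.
Stage I.2 (department, a production showing, weight is at least 23): (c) 23 ≥ 23 — meets; (d) net 75−53=22 < 23 — fails.
  Not every element is met, so the department fails to carry Stage I.2.
So the appellant prevails on this issue.
— Issue II —
At Stage II.1 the appellant must meet a preponderance (weight exceeds 55): on (e) the weight is 65, > 55, so (e) meets the standard; on (f) the weight is 65, which does exceed 55, so (f) meets the standard.
  Stage II.1 carried; the burden shifts to the department.
At Stage II.2 the department must meet a production showing (weight is at least 18): on (g) the weight is 68 less the opposing 52 gives net 16, which does not reach 18, so (g) does not meet the standard.
  The department does not carry Stage II.2.
The appellant prevails on this issue.
— Issue III —
Stage III.1 (appellant, a more-likely-than-not showing, weight exceeds 55): (i) 66 > 55 — meets; (j) 61 > 55 — meets.
  Stage III.1 carried; the burden shifts to the department.
Stage III.2 (department, a more-likely-than-not showing, weight exceeds 55): (k) 53 ≤ 55 — fails.
  Stage III.2 not carried; the department fails its burden.
The analysis ends at Stage III.2; the appellant prevails on this issue.
Per-issue: Issue I → appellant; Issue II → appellant; Issue III → appellant. The appellant must prevail on every issue; overall, the appellant prevails.

appellant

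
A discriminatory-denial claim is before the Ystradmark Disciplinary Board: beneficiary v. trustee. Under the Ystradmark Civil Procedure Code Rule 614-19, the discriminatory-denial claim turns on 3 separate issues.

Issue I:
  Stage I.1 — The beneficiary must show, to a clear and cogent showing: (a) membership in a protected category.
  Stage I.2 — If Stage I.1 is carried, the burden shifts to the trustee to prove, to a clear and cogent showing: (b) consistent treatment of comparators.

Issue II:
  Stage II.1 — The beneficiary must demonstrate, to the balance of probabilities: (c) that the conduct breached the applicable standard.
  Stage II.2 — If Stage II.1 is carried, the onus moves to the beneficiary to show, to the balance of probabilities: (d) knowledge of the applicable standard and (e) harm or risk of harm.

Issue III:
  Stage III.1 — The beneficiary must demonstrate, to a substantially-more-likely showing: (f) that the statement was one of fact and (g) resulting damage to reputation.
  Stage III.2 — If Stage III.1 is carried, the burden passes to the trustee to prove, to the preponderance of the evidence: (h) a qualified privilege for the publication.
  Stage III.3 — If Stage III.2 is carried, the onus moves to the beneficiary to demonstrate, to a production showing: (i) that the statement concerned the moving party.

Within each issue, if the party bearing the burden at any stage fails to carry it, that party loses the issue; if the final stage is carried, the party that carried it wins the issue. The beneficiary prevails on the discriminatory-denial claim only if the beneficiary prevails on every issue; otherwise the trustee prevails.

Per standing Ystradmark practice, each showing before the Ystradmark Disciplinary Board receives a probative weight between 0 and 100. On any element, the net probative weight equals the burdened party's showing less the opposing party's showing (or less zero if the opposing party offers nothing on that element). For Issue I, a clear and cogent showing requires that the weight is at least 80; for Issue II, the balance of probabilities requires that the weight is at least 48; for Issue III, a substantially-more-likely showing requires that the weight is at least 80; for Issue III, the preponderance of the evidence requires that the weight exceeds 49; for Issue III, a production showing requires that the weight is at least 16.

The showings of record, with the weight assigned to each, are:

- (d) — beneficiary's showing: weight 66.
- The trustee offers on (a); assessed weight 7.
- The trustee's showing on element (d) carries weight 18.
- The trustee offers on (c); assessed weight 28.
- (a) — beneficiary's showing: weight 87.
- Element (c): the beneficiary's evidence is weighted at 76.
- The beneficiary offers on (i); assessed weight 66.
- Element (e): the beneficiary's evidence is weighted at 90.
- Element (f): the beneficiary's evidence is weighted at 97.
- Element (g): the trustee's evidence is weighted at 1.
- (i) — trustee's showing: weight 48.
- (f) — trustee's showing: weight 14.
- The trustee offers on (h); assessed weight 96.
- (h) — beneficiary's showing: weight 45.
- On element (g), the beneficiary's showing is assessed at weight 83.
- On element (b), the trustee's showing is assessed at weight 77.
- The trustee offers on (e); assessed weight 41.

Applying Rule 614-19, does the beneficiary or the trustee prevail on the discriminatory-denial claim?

beneficiary

— Issue I —
Stage I.1 — burden on beneficiary; standard: a clear and cogent showing (weight is at least 80).
    (a): 87 − 7 = 80 ≥ 80 [met]
  All elements met. The burden passes to the trustee.
Stage I.2 — burden on trustee; standard: a clear and cogent showing (weight is at least 80).
    (b): 77 < 80 [not met]
  Stage I.2 not carried; the trustee fails its burden.
So the beneficiary prevails on this issue.
— Issue II —
At Stage II.1 the beneficiary must meet the balance of probabilities (weight is at least 48): on (c) the weight is 76 less the opposing 28 gives net 48, ≥ 48, so (c) meets the standard.
  Stage II.1 carried; the burden remains with the beneficiary.
At Stage II.2 the beneficiary must meet the balance of probabilities (weight is at least 48): on (d) the weight is 66 less the opposing 18 gives net 48, which does reach 48, so (d) meets the standard; on (e) the weight is 90 less the opposing 41 gives net 49, ≥ 48, so (e) meets the standard.
  Stage II.2 carried; the final stage is satisfied.
All stages carried — the beneficiary prevails on this issue.
— Issue III —
Stage III.1 (beneficiary, a substantially-more-likely showing, weight is at least 80): (f) net 97−14=83 ≥ 80 — meets; (g) net 83−1=82 ≥ 80 — meets.
  All elements met. The burden passes to the trustee.
Stage III.2 (trustee, the preponderance of the evidence, weight exceeds 49): (h) net 96−45=51 > 49 — meets.
  Stage III.2 is satisfied; the onus moves to the beneficiary.
Stage III.3 (beneficiary, a production showing, weight is at least 16): (i) net 66−48=18 ≥ 16 — meets.
  All elements met at the final stage.
All stages carried — the beneficiary prevails on this issue.
Per-issue: Issue I → beneficiary; Issue II → beneficiary; Issue III → beneficiary. The beneficiary must prevail on every issue; overall, the beneficiary prevails.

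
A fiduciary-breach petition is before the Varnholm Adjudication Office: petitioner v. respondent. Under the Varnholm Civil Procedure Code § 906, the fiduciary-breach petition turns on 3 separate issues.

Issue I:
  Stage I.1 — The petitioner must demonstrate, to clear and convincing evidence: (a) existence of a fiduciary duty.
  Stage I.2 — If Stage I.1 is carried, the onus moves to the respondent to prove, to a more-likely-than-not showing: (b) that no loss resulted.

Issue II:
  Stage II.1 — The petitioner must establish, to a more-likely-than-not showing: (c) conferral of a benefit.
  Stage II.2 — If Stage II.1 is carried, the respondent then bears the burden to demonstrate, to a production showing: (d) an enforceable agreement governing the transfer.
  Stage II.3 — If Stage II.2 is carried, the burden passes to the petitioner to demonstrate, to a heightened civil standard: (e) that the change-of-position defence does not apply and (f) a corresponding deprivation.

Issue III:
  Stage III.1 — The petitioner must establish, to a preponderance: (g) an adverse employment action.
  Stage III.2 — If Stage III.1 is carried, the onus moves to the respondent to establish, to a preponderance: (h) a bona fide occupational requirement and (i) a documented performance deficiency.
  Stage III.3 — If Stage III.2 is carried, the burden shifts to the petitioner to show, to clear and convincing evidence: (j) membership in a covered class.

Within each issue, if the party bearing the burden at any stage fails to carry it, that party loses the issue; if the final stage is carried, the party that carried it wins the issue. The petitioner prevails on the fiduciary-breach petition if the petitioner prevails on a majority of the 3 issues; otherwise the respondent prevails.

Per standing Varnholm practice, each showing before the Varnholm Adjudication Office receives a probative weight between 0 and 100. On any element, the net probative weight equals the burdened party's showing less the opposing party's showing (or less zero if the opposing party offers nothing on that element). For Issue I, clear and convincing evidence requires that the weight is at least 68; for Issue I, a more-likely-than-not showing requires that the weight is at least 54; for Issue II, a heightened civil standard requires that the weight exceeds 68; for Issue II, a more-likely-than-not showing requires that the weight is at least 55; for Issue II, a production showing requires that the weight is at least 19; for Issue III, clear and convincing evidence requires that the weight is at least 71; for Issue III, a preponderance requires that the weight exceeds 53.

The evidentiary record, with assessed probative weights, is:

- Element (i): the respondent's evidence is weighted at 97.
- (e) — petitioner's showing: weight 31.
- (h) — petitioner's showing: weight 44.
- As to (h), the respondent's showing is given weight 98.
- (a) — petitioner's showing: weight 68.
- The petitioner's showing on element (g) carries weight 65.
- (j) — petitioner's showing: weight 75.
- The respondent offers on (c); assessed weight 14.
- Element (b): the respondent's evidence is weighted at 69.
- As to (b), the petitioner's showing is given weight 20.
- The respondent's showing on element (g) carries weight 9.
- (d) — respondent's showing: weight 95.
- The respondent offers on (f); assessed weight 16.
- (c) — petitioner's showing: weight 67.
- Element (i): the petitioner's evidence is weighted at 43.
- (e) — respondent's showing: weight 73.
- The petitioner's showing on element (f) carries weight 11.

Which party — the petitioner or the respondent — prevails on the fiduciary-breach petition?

— Issue I —
Stage I.1 (petitioner, clear and convincing evidence, weight is at least 68): (a) 68 ≥ 68 — meets.
  Stage I.1 carried; the burden shifts to the respondent.
Stage I.2 (respondent, a more-likely-than-not showing, weight is at least 54): (b) net 69−20=49 < 54 — fails.
  Not every element is met, so the respondent fails to carry Stage I.2.
The analysis ends at Stage I.2; the petitioner prevails on this issue.
— Issue II —
Stage II.1 (petitioner, a more-likely-than-not showing, weight is at least 55): (c) net 67−14=53 < 55 — fails.
  The petitioner does not carry Stage II.1.
The respondent prevails on this issue.
— Issue III —
Stage III.1 (petitioner, a preponderance, weight exceeds 53): (g) net 65−9=56 > 53 — meets.
  Stage III.1 is satisfied; the onus moves to the respondent.
Stage III.2 (respondent, a preponderance, weight exceeds 53): (h) net 98−44=54 > 53 — meets; (i) net 97−43=54 > 53 — meets.
  Stage III.2 carried; the burden shifts to the petitioner.
Stage III.3 (petitioner, clear and convincing evidence, weight is at least 71): (j) 75 ≥ 71 — meets.
  The petitioner carries the last stage.
Every stage carried; the petitioner prevails on this issue.
Per-issue: Issue I → petitioner; Issue II → respondent; Issue III → petitioner. The petitioner must prevail on a majority of issues; overall, the petitioner prevails.

petitioner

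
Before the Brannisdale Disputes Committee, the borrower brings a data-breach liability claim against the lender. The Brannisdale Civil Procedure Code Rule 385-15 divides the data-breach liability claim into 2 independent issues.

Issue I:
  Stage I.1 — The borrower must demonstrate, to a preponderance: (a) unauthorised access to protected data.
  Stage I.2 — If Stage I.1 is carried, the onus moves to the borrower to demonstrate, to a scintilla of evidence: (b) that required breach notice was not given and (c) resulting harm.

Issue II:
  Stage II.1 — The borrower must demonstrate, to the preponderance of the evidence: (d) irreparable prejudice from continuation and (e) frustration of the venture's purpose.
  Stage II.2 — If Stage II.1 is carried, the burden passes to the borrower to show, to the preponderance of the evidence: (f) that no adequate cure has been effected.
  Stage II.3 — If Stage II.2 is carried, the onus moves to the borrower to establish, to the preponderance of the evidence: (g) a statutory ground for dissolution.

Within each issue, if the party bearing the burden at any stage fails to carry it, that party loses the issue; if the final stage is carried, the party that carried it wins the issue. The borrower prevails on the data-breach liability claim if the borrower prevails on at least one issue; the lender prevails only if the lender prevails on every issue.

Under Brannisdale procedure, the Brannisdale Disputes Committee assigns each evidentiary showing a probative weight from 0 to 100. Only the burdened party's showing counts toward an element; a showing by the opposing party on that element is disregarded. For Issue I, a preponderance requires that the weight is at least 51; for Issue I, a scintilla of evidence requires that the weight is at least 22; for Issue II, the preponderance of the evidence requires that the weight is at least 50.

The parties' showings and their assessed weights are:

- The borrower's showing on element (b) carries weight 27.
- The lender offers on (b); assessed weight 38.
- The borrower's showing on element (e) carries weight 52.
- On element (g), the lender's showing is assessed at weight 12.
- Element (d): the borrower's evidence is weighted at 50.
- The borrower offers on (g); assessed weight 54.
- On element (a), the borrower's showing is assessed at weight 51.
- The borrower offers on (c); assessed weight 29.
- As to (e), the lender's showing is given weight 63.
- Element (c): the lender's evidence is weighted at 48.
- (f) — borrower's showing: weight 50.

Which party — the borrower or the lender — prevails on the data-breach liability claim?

borrower

— Issue I —
Stage I.1 — burden on borrower; standard: a preponderance (weight is at least 51).
    (a): 51 ≥ 51 [met]
  Stage I.1 is satisfied; the borrower continues to bear the burden.
Stage I.2 — burden on borrower; standard: a scintilla of evidence (weight is at least 22).
    (b): 27 (lender's 38 disregarded) ≥ 22 [met]
    (c): 29 (lender's 48 disregarded) ≥ 22 [met]
  All elements met at the final stage.
All stages carried — the borrower prevails on this issue.
— Issue II —
At Stage II.1 the borrower must meet the preponderance of the evidence (weight is at least 50): on (d) the weight is 50, ≥ 50, so (d) meets the standard; on (e) the weight is 52 (the lender's 63 is given no effect), ≥ 50, so (e) meets the standard.
  All elements met. The borrower retains the burden for Stage II.2.
At Stage II.2 the borrower must meet the preponderance of the evidence (weight is at least 50): on (f) the weight is 50, ≥ 50, so (f) meets the standard.
  Stage II.2 is satisfied; the borrower continues to bear the burden.
At Stage II.3 the borrower must meet the preponderance of the evidence (weight is at least 50): on (g) the weight is 54 (the lender's 12 is given no effect), which does reach 50, so (g) meets the standard.
  All elements met at the final stage.
Every stage carried; the borrower prevails on this issue.
Per-issue: Issue I → borrower; Issue II → borrower. The borrower must prevail on at least one issue; overall, the borrower prevails.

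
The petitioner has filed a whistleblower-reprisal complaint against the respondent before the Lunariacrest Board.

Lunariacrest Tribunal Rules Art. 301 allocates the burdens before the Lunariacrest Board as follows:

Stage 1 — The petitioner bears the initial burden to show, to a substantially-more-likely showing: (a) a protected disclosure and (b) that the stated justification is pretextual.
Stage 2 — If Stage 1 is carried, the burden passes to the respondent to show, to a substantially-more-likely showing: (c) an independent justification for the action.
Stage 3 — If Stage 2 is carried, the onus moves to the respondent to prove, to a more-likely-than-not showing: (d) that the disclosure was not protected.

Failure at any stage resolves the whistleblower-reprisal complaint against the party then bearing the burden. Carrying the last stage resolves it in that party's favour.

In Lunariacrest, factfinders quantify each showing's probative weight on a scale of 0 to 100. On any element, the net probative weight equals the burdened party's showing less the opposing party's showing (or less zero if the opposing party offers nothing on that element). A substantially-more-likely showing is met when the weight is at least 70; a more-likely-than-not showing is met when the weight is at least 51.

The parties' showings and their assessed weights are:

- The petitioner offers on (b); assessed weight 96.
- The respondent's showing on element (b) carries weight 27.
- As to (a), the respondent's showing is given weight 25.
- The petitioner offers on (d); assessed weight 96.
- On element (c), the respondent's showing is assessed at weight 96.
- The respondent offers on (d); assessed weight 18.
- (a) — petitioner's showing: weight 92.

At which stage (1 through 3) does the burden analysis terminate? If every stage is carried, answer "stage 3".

Stage 1 (petitioner, a substantially-more-likely showing, weight is at least 70): (a) net 92−25=67 < 70 — fails; (b) net 96−27=69 < 70 — fails.
  Stage 1 not carried; the petitioner fails its burden.
The respondent prevails.

stage 1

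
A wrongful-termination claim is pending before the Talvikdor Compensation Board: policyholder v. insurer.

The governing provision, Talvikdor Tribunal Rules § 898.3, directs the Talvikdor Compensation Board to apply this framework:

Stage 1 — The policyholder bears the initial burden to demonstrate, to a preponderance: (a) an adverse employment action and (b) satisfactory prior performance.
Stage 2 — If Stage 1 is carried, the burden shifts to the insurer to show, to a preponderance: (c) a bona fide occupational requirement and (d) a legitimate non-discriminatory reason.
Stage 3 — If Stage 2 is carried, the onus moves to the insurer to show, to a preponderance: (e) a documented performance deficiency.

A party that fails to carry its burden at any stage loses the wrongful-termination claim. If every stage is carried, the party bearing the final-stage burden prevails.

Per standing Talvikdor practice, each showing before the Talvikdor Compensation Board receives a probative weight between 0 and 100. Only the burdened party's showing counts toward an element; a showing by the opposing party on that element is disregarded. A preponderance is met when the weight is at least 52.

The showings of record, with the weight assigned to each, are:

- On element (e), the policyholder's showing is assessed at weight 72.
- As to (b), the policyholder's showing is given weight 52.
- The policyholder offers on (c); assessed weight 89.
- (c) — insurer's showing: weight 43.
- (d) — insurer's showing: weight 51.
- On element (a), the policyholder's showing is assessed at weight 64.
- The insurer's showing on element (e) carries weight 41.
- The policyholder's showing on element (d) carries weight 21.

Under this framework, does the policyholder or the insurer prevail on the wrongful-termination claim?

policyholder

Stage 1 — burden on policyholder; standard: a preponderance (weight is at least 52).
    (a): 64 ≥ 52 [met]
    (b): 52 ≥ 52 [met]
  Stage 1 is satisfied; the onus moves to the insurer.
Stage 2 — burden on insurer; standard: a preponderance (weight is at least 52).
    (c): 43 (policyholder's 89 disregarded) < 52 [not met]
    (d): 51 (policyholder's 21 disregarded) < 52 [not met]
  The insurer does not carry Stage 2.
The policyholder prevails.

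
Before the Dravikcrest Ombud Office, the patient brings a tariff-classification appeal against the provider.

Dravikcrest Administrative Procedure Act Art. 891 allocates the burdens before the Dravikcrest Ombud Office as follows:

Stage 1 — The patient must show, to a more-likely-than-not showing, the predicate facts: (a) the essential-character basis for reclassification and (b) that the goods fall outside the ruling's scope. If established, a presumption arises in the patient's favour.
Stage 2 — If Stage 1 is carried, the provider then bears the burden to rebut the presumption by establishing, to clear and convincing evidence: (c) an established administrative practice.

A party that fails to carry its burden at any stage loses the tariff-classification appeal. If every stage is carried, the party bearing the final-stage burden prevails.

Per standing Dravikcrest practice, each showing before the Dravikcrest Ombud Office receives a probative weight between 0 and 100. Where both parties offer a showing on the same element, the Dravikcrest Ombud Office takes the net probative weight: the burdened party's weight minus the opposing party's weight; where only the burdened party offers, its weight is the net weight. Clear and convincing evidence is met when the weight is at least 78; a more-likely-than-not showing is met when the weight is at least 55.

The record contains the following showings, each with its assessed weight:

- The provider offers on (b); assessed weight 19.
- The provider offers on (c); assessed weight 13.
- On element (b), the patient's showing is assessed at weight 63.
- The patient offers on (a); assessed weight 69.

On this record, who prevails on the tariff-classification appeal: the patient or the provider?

Stage 1 (patient, a more-likely-than-not showing, weight is at least 55): (a) 69 ≥ 55 — meets; (b) net 63−19=44 < 55 — fails.
  The patient does not carry Stage 1.
So the provider prevails.

provider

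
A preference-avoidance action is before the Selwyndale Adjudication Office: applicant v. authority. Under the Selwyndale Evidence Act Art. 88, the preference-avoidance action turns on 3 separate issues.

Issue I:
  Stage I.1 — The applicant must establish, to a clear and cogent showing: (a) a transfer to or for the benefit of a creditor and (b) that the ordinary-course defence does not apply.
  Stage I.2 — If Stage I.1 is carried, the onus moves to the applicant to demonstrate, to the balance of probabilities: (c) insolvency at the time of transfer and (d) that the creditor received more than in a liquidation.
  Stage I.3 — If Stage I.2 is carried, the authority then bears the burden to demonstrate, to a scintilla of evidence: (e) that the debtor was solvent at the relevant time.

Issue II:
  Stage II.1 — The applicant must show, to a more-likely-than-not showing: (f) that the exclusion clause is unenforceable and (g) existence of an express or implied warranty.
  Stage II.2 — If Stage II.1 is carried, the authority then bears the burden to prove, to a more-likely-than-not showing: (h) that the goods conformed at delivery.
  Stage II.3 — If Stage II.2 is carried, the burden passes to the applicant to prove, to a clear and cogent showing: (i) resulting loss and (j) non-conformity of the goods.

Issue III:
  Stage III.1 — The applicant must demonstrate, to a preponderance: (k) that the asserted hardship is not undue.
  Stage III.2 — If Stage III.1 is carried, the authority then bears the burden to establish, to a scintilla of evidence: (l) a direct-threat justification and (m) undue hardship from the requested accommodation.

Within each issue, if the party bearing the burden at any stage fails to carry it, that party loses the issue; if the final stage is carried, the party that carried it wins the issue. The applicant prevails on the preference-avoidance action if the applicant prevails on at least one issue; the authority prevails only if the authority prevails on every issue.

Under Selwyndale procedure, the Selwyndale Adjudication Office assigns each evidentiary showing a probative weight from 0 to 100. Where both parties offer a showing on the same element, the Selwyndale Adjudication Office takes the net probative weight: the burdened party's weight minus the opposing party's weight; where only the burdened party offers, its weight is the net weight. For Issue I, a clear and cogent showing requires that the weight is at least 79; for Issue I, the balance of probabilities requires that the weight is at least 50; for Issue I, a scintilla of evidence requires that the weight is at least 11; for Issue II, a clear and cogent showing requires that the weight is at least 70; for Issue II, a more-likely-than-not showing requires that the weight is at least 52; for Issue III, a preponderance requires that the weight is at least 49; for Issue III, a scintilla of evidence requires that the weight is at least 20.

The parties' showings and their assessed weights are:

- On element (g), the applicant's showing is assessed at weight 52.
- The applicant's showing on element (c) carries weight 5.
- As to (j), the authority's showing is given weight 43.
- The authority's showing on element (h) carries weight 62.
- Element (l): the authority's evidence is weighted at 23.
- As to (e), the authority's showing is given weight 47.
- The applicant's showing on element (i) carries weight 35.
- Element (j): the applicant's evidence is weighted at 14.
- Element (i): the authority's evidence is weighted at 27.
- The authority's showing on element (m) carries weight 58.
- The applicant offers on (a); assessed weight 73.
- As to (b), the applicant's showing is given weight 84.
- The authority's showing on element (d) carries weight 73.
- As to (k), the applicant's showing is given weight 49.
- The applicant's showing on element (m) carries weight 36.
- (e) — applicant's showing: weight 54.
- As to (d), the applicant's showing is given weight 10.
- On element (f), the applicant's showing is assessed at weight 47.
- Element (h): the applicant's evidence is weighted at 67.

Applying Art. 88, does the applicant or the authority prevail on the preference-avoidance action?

authority

— Issue I —
Stage I.1 (applicant, a clear and cogent showing, weight is at least 79): (a) 73 < 79 — fails; (b) 84 ≥ 79 — meets.
  The applicant does not carry Stage I.1.
So the authority prevails on this issue.
— Issue II —
At Stage II.1 the applicant must meet a more-likely-than-not showing (weight is at least 52): on (f) the weight is 47, which does not reach 52, so (f) does not meet the standard; on (g) the weight is 52, ≥ 52, so (g) meets the standard.
  Not every element is met, so the applicant fails to carry Stage II.1.
So the authority prevails on this issue.
— Issue III —
Stage III.1 (applicant, a preponderance, weight is at least 49): (k) 49 ≥ 49 — meets.
  Stage III.1 is satisfied; the onus moves to the authority.
Stage III.2 (authority, a scintilla of evidence, weight is at least 20): (l) 23 ≥ 20 — meets; (m) net 58−36=22 ≥ 20 — meets.
  All elements met at the final stage.
With every stage satisfied, the authority prevails on this issue.
Per-issue: Issue I → authority; Issue II → authority; Issue III → authority. The applicant must prevail on at least one issue; overall, the authority prevails.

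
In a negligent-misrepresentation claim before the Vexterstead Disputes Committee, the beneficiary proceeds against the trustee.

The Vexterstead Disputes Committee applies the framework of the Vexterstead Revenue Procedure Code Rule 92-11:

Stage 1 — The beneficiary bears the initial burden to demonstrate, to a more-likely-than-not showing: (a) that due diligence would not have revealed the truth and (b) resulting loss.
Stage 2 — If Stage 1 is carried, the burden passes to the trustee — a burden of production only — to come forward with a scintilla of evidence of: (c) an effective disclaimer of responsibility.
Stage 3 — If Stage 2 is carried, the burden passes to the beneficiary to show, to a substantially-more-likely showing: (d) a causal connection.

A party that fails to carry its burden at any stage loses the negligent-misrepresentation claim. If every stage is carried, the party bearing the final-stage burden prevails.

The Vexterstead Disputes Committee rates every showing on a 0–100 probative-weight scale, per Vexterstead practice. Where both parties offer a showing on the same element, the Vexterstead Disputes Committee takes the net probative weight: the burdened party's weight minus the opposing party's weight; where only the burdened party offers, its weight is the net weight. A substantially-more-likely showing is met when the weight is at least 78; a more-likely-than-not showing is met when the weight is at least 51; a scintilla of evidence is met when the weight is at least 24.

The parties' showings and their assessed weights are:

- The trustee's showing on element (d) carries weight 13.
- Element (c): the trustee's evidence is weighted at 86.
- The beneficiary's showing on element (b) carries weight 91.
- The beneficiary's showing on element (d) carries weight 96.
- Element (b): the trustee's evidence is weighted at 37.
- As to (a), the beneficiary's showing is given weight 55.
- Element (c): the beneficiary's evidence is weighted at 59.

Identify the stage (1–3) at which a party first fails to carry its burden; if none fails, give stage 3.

Stage 1 (beneficiary, a more-likely-than-not showing, weight is at least 51): (a) 55 ≥ 51 — meets; (b) net 91−37=54 ≥ 51 — meets.
  Stage 1 carried; the burden shifts to the trustee.
Stage 2 (trustee, a scintilla of evidence, weight is at least 24): (c) net 86−59=27 ≥ 24 — meets.
  All elements met. The burden passes to the beneficiary.
Stage 3 (beneficiary, a substantially-more-likely showing, weight is at least 78): (d) net 96−13=83 ≥ 78 — meets.
  All elements met at the final stage.
All stages carried — the beneficiary prevails.

stage 3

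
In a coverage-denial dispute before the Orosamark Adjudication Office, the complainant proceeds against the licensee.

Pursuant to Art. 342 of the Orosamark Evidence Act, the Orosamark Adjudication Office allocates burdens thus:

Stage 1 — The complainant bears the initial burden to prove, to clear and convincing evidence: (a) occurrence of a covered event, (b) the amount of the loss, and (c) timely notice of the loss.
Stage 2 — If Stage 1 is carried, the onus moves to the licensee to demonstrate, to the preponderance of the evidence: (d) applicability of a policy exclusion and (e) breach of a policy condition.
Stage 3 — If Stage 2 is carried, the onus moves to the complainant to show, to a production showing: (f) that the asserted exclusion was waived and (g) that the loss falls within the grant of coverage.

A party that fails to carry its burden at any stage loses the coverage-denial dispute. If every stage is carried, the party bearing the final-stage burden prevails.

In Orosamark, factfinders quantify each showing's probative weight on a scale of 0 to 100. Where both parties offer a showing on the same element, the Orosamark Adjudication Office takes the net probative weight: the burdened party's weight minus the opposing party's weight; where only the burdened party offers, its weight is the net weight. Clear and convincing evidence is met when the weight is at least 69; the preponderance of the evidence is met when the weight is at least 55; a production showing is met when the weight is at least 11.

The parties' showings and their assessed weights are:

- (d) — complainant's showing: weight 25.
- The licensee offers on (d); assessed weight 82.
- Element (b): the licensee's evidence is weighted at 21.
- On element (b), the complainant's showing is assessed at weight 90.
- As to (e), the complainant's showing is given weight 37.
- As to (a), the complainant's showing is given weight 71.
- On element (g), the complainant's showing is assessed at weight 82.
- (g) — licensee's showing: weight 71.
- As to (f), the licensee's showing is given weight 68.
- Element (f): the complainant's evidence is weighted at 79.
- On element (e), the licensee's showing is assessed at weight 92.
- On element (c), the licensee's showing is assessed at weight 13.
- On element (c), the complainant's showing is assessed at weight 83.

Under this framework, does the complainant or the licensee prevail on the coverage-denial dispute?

Stage 1 — burden on complainant; standard: clear and convincing evidence (weight is at least 69).
    (a): 71 ≥ 69 [met]
    (b): 90 − 21 = 69 ≥ 69 [met]
    (c): 83 − 13 = 70 ≥ 69 [met]
  The complainant carries Stage 1; the licensee now bears the burden.
Stage 2 — burden on licensee; standard: the preponderance of the evidence (weight is at least 55).
    (d): 82 − 25 = 57 ≥ 55 [met]
    (e): 92 − 37 = 55 ≥ 55 [met]
  Stage 2 is satisfied; the onus moves to the complainant.
Stage 3 — burden on complainant; standard: a production showing (weight is at least 11).
    (f): 79 − 68 = 11 ≥ 11 [met]
    (g): 82 − 71 = 11 ≥ 11 [met]
  Stage 3 carried; the final stage is satisfied.
With every stage satisfied, the complainant prevails.

complainant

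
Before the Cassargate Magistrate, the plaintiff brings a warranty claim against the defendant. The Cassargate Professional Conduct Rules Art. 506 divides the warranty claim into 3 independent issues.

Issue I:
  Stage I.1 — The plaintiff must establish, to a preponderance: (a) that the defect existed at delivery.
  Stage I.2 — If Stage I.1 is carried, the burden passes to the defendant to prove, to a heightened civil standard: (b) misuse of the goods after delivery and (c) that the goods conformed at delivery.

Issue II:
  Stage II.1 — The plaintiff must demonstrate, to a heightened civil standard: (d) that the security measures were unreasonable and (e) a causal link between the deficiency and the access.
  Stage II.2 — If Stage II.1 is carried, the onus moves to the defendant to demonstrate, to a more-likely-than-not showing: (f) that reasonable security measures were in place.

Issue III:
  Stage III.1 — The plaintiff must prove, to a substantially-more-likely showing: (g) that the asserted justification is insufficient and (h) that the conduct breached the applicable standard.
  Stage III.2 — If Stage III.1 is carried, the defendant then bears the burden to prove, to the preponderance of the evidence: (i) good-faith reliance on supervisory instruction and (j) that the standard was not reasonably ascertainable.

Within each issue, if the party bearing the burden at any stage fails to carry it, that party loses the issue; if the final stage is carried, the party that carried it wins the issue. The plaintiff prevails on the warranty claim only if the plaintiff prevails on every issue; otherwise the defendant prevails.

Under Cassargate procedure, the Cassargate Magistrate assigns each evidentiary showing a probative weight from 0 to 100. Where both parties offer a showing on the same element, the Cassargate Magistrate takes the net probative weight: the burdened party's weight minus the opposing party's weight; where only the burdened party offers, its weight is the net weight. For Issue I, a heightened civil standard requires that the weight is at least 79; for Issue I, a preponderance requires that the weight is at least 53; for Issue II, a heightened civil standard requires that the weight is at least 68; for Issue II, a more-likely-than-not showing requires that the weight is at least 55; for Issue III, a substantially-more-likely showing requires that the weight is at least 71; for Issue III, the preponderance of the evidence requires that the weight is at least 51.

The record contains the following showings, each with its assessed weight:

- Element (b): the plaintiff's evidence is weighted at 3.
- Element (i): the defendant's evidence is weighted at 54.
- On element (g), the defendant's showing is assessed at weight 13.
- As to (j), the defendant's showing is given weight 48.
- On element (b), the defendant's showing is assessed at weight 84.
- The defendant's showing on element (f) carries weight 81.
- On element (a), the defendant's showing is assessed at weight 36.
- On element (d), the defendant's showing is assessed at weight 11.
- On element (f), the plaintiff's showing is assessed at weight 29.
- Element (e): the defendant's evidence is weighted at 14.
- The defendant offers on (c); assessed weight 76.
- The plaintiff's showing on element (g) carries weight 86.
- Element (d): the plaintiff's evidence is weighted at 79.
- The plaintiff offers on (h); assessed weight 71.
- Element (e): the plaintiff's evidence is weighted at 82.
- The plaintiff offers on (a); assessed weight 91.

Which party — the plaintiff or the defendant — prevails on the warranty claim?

plaintiff

— Issue I —
Stage I.1 (plaintiff, a preponderance, weight is at least 53): (a) net 91−36=55 ≥ 53 — meets.
  Stage I.1 is satisfied; the onus moves to the defendant.
Stage I.2 (defendant, a heightened civil standard, weight is at least 79): (b) net 84−3=81 ≥ 79 — meets; (c) 76 < 79 — fails.
  Stage I.2 not carried; the defendant fails its burden.
The plaintiff prevails on this issue.
— Issue II —
Stage II.1 — burden on plaintiff; standard: a heightened civil standard (weight is at least 68).
    (d): 79 − 11 = 68 ≥ 68 [met]
    (e): 82 − 14 = 68 ≥ 68 [met]
  Stage II.1 is satisfied; the onus moves to the defendant.
Stage II.2 — burden on defendant; standard: a more-likely-than-not showing (weight is at least 55).
    (f): 81 − 29 = 52 < 55 [not met]
  Stage II.2 not carried; the defendant fails its burden.
The analysis ends at Stage II.2; the plaintiff prevails on this issue.
— Issue III —
Stage III.1 (plaintiff, a substantially-more-likely showing, weight is at least 71): (g) net 86−13=73 ≥ 71 — meets; (h) 71 ≥ 71 — meets.
  Stage III.1 is satisfied; the onus moves to the defendant.
Stage III.2 (defendant, the preponderance of the evidence, weight is at least 51): (i) 54 ≥ 51 — meets; (j) 48 < 51 — fails.
  Stage III.2 not carried; the defendant fails its burden.
The analysis ends at Stage III.2; the plaintiff prevails on this issue.
Per-issue: Issue I → plaintiff; Issue II → plaintiff; Issue III → plaintiff. The plaintiff must prevail on every issue; overall, the plaintiff prevails.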